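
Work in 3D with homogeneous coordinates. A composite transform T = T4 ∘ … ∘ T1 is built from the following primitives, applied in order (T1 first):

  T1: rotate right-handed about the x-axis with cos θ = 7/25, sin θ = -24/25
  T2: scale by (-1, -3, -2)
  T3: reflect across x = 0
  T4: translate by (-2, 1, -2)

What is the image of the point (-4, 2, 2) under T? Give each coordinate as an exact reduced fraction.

T1 rotate right-handed about the x-axis with cos θ = 7/25, sin θ = -24/25: (-4, 2, 2) → (-4, 62/25, -34/25)
T2 scale by (-1, -3, -2): (-4, 62/25, -34/25) → (4, -186/25, 68/25)
T3 reflect across x = 0: (4, -186/25, 68/25) → (-4, -186/25, 68/25)
T4 translate by (-2, 1, -2): (-4, -186/25, 68/25) → (-6, -161/25, 18/25)

T(p) = (-6, -161/25, 18/25)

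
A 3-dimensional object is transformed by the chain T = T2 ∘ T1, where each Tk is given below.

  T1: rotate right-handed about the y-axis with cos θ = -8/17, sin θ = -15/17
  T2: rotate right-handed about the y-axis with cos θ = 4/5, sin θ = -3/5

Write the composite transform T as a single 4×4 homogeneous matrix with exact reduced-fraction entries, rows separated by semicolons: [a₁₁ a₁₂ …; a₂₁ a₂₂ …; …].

T = [-77/85 0 -36/85 0; 0 1 0 0; 36/85 0 -77/85 0; 0 0 0 1]

T1 = [-8/17 0 -15/17 0; 0 1 0 0; 15/17 0 -8/17 0; 0 0 0 1]
T2·T1 = [-77/85 0 -36/85 0; 0 1 0 0; 36/85 0 -77/85 0; 0 0 0 1]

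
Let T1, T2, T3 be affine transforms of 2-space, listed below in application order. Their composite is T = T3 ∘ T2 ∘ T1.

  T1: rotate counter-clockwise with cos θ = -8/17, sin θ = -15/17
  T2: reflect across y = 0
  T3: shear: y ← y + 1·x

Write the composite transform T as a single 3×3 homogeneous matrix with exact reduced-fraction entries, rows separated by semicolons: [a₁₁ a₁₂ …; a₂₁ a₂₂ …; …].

T1 = [-8/17 15/17 0; -15/17 -8/17 0; 0 0 1]
T2·T1 = [-8/17 15/17 0; 15/17 8/17 0; 0 0 1]
T3·…·T1 = [-8/17 15/17 0; 7/17 23/17 0; 0 0 1]

T = [-8/17 15/17 0; 7/17 23/17 0; 0 0 1]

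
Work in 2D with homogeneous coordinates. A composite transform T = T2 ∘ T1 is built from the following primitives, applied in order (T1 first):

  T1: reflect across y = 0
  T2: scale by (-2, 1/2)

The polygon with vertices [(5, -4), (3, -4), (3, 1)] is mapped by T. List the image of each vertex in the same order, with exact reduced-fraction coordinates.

T1 reflect across y = 0: (5, -4) → (5, 4); (3, -4) → (3, 4); (3, 1) → (3, -1)
T2 scale by (-2, 1/2): (5, 4) → (-10, 2); (3, 4) → (-6, 2); (3, -1) → (-6, -1/2)

image vertices: (-10, 2), (-6, 2), (-6, -1/2)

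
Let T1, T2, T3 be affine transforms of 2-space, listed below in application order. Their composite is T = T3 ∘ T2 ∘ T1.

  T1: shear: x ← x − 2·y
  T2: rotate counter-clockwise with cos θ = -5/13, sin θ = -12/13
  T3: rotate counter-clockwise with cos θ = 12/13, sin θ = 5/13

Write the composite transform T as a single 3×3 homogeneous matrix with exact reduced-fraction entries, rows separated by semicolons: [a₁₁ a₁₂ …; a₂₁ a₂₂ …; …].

T1 = [1 -2 0; 0 1 0; 0 0 1]
T2·T1 = [-5/13 22/13 0; -12/13 19/13 0; 0 0 1]
T3·…·T1 = [0 1 0; -1 2 0; 0 0 1]

T = [0 1 0; -1 2 0; 0 0 1]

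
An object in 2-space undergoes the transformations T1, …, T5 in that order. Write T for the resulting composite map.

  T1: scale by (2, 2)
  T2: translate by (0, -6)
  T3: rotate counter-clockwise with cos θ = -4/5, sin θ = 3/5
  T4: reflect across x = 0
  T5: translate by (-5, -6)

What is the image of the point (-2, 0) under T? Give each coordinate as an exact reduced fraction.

T(p) = (-59/5, -18/5)

T1 scale by (2, 2): (-2, 0) → (-4, 0)
T2 translate by (0, -6): (-4, 0) → (-4, -6)
T3 rotate counter-clockwise with cos θ = -4/5, sin θ = 3/5: (-4, -6) → (34/5, 12/5)
T4 reflect across x = 0: (34/5, 12/5) → (-34/5, 12/5)
T5 translate by (-5, -6): (-34/5, 12/5) → (-59/5, -18/5)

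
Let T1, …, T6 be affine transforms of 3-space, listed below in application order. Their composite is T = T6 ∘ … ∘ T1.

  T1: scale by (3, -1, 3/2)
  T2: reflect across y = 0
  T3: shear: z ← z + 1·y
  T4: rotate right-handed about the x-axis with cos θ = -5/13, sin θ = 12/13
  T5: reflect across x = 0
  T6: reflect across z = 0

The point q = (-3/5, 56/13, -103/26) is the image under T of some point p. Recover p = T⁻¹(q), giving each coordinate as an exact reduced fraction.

T1 = [3 0 0 0; 0 -1 0 0; 0 0 3/2 0; 0 0 0 1]
T2·T1 = [3 0 0 0; 0 1 0 0; 0 0 3/2 0; 0 0 0 1]
T3·…·T1 = [3 0 0 0; 0 1 0 0; 0 1 3/2 0; 0 0 0 1]
T4·…·T1 = [3 0 0 0; 0 -17/13 -18/13 0; 0 7/13 -15/26 0; 0 0 0 1]
T5·…·T1 = [-3 0 0 0; 0 -17/13 -18/13 0; 0 7/13 -15/26 0; 0 0 0 1]
T6·…·T1 = [-3 0 0 0; 0 -17/13 -18/13 0; 0 -7/13 15/26 0; 0 0 0 1]
det M = 9/2; M⁻¹ = [-1/3 0 0 0; 0 -5/13 -12/13 0; 0 -14/39 34/39 0; 0 0 0 1]
M⁻¹ · (-3/5, 56/13, -103/26)ᵀ = (1/5, 2, -5)ᵀ

p = (1/5, 2, -5)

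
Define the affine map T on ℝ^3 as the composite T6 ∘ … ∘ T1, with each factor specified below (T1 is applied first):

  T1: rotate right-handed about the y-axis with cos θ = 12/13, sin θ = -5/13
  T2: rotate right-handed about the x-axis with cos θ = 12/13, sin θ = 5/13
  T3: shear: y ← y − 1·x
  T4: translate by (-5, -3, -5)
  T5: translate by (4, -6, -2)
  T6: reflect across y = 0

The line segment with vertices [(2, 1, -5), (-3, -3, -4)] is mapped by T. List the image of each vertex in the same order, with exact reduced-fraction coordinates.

T1 rotate right-handed about the y-axis with cos θ = 12/13, sin θ = -5/13: (2, 1, -5) → (49/13, 1, -50/13); (-3, -3, -4) → (-16/13, -3, -63/13)
T2 rotate right-handed about the x-axis with cos θ = 12/13, sin θ = 5/13: (49/13, 1, -50/13) → (49/13, 406/169, -535/169); (-16/13, -3, -63/13) → (-16/13, -153/169, -951/169)
T3 shear: y ← y − 1·x: (49/13, 406/169, -535/169) → (49/13, -231/169, -535/169); (-16/13, -153/169, -951/169) → (-16/13, 55/169, -951/169)
T4 translate by (-5, -3, -5): (49/13, -231/169, -535/169) → (-16/13, -738/169, -1380/169); (-16/13, 55/169, -951/169) → (-81/13, -452/169, -1796/169)
T5 translate by (4, -6, -2): (-16/13, -738/169, -1380/169) → (36/13, -1752/169, -1718/169); (-81/13, -452/169, -1796/169) → (-29/13, -1466/169, -2134/169)
T6 reflect across y = 0: (36/13, -1752/169, -1718/169) → (36/13, 1752/169, -1718/169); (-29/13, -1466/169, -2134/169) → (-29/13, 1466/169, -2134/169)

image vertices: (36/13, 1752/169, -1718/169), (-29/13, 1466/169, -2134/169)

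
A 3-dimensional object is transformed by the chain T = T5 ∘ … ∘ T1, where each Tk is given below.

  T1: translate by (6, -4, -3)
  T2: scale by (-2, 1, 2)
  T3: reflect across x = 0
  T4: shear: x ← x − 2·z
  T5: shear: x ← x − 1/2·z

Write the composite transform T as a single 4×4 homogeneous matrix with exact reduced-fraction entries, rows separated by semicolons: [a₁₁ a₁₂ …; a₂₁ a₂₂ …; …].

T = [2 0 -5 27; 0 1 0 -4; 0 0 2 -6; 0 0 0 1]

T1 = [1 0 0 6; 0 1 0 -4; 0 0 1 -3; 0 0 0 1]
T2·T1 = [-2 0 0 -12; 0 1 0 -4; 0 0 2 -6; 0 0 0 1]
T3·…·T1 = [2 0 0 12; 0 1 0 -4; 0 0 2 -6; 0 0 0 1]
T4·…·T1 = [2 0 -4 24; 0 1 0 -4; 0 0 2 -6; 0 0 0 1]
T5·…·T1 = [2 0 -5 27; 0 1 0 -4; 0 0 2 -6; 0 0 0 1]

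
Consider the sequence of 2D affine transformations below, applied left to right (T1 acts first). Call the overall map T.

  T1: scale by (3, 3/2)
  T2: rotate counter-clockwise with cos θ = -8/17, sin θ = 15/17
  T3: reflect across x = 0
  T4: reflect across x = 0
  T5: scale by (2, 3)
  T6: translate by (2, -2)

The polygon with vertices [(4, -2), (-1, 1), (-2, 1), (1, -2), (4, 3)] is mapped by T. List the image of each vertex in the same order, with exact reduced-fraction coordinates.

image vertices: (-4, 34), (37/17, -205/17), (5, -20), (76/17, 173/17), (-293/17, 398/17)

T1 scale by (3, 3/2): (4, -2) → (12, -3); (-1, 1) → (-3, 3/2); (-2, 1) → (-6, 3/2); (1, -2) → (3, -3); (4, 3) → (12, 9/2)
T2 rotate counter-clockwise with cos θ = -8/17, sin θ = 15/17: (12, -3) → (-3, 12); (-3, 3/2) → (3/34, -57/17); (-6, 3/2) → (3/2, -6); (3, -3) → (21/17, 69/17); (12, 9/2) → (-327/34, 144/17)
T3 reflect across x = 0: (-3, 12) → (3, 12); (3/34, -57/17) → (-3/34, -57/17); (3/2, -6) → (-3/2, -6); (21/17, 69/17) → (-21/17, 69/17); (-327/34, 144/17) → (327/34, 144/17)
T4 reflect across x = 0: (3, 12) → (-3, 12); (-3/34, -57/17) → (3/34, -57/17); (-3/2, -6) → (3/2, -6); (-21/17, 69/17) → (21/17, 69/17); (327/34, 144/17) → (-327/34, 144/17)
T5 scale by (2, 3): (-3, 12) → (-6, 36); (3/34, -57/17) → (3/17, -171/17); (3/2, -6) → (3, -18); (21/17, 69/17) → (42/17, 207/17); (-327/34, 144/17) → (-327/17, 432/17)
T6 translate by (2, -2): (-6, 36) → (-4, 34); (3/17, -171/17) → (37/17, -205/17); (3, -18) → (5, -20); (42/17, 207/17) → (76/17, 173/17); (-327/17, 432/17) → (-293/17, 398/17)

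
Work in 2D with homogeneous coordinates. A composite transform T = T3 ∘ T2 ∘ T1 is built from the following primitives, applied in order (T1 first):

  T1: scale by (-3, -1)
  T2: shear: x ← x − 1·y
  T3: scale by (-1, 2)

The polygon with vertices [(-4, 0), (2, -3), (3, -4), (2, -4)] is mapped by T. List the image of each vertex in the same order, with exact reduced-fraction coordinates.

T1 scale by (-3, -1): (-4, 0) → (12, 0); (2, -3) → (-6, 3); (3, -4) → (-9, 4); (2, -4) → (-6, 4)
T2 shear: x ← x − 1·y: (12, 0) → (12, 0); (-6, 3) → (-9, 3); (-9, 4) → (-13, 4); (-6, 4) → (-10, 4)
T3 scale by (-1, 2): (12, 0) → (-12, 0); (-9, 3) → (9, 6); (-13, 4) → (13, 8); (-10, 4) → (10, 8)

image vertices: (-12, 0), (9, 6), (13, 8), (10, 8)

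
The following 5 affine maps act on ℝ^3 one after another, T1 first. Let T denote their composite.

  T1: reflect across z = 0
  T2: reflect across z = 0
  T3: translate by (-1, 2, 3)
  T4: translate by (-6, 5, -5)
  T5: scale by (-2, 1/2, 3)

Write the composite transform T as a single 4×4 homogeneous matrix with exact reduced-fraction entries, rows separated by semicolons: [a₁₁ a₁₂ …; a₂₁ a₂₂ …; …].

T = [-2 0 0 14; 0 1/2 0 7/2; 0 0 3 -6; 0 0 0 1]

T1 = [1 0 0 0; 0 1 0 0; 0 0 -1 0; 0 0 0 1]
T2·T1 = [1 0 0 0; 0 1 0 0; 0 0 1 0; 0 0 0 1]
T3·…·T1 = [1 0 0 -1; 0 1 0 2; 0 0 1 3; 0 0 0 1]
T4·…·T1 = [1 0 0 -7; 0 1 0 7; 0 0 1 -2; 0 0 0 1]
T5·…·T1 = [-2 0 0 14; 0 1/2 0 7/2; 0 0 3 -6; 0 0 0 1]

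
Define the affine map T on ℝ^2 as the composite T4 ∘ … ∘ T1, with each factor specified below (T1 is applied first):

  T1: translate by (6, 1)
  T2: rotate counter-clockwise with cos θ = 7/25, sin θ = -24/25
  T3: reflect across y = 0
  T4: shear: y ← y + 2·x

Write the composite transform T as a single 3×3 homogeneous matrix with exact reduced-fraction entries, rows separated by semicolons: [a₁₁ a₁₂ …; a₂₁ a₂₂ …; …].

T1 = [1 0 6; 0 1 1; 0 0 1]
T2·T1 = [7/25 24/25 66/25; -24/25 7/25 -137/25; 0 0 1]
T3·…·T1 = [7/25 24/25 66/25; 24/25 -7/25 137/25; 0 0 1]
T4·…·T1 = [7/25 24/25 66/25; 38/25 41/25 269/25; 0 0 1]

T = [7/25 24/25 66/25; 38/25 41/25 269/25; 0 0 1]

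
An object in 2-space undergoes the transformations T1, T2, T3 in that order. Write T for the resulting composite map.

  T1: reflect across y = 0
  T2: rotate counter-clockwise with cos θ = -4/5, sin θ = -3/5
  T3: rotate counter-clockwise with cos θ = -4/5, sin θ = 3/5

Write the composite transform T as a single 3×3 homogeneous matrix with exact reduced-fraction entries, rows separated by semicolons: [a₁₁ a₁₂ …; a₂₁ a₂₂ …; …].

T = [1 0 0; 0 -1 0; 0 0 1]

T1 = [1 0 0; 0 -1 0; 0 0 1]
T2·T1 = [-4/5 -3/5 0; -3/5 4/5 0; 0 0 1]
T3·…·T1 = [1 0 0; 0 -1 0; 0 0 1]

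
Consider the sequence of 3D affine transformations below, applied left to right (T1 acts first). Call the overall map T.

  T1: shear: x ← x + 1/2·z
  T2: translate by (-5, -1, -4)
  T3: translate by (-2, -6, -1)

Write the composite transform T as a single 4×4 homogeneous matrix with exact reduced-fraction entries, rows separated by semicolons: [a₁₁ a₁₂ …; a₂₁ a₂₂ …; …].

T1 = [1 0 1/2 0; 0 1 0 0; 0 0 1 0; 0 0 0 1]
T2·T1 = [1 0 1/2 -5; 0 1 0 -1; 0 0 1 -4; 0 0 0 1]
T3·…·T1 = [1 0 1/2 -7; 0 1 0 -7; 0 0 1 -5; 0 0 0 1]

T = [1 0 1/2 -7; 0 1 0 -7; 0 0 1 -5; 0 0 0 1]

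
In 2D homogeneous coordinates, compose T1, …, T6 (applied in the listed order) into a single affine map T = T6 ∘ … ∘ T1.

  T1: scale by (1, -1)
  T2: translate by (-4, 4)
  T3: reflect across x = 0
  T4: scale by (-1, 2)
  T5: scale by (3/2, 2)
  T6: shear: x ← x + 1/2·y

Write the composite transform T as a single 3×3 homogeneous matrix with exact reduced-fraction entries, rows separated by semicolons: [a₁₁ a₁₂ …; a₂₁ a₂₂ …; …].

T = [3/2 -2 2; 0 -4 16; 0 0 1]

T1 = [1 0 0; 0 -1 0; 0 0 1]
T2·T1 = [1 0 -4; 0 -1 4; 0 0 1]
T3·…·T1 = [-1 0 4; 0 -1 4; 0 0 1]
T4·…·T1 = [1 0 -4; 0 -2 8; 0 0 1]
T5·…·T1 = [3/2 0 -6; 0 -4 16; 0 0 1]
T6·…·T1 = [3/2 -2 2; 0 -4 16; 0 0 1]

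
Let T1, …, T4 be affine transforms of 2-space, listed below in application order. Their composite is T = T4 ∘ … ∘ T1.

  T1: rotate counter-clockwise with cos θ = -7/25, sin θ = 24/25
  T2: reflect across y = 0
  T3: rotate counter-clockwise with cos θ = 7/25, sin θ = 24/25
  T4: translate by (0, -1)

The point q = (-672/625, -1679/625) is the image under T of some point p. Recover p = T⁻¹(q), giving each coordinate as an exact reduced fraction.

p = (0, 2)

T1 = [-7/25 -24/25 0; 24/25 -7/25 0; 0 0 1]
T2·T1 = [-7/25 -24/25 0; -24/25 7/25 0; 0 0 1]
T3·…·T1 = [527/625 -336/625 0; -336/625 -527/625 0; 0 0 1]
T4·…·T1 = [527/625 -336/625 0; -336/625 -527/625 -1; 0 0 1]
det M = -1; M⁻¹ = [527/625 -336/625 -336/625; -336/625 -527/625 -527/625; 0 0 1]
M⁻¹ · (-672/625, -1679/625)ᵀ = (0, 2)ᵀ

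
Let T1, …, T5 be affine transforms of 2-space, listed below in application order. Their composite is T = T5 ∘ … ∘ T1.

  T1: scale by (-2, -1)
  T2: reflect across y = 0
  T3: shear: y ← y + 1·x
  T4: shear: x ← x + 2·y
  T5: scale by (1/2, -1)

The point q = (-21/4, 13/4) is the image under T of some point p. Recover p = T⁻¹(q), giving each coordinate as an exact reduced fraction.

p = (2, 3/4)

T1 = [-2 0 0; 0 -1 0; 0 0 1]
T2·T1 = [-2 0 0; 0 1 0; 0 0 1]
T3·…·T1 = [-2 0 0; -2 1 0; 0 0 1]
T4·…·T1 = [-6 2 0; -2 1 0; 0 0 1]
T5·…·T1 = [-3 1 0; 2 -1 0; 0 0 1]
det M = 1; M⁻¹ = [-1 -1 0; -2 -3 0; 0 0 1]
M⁻¹ · (-21/4, 13/4)ᵀ = (2, 3/4)ᵀ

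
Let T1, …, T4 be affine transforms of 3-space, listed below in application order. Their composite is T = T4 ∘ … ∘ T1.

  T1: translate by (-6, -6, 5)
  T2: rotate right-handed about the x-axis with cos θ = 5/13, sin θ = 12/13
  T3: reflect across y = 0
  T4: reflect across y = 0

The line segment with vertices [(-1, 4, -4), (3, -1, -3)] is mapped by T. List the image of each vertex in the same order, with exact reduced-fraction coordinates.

image vertices: (-7, -22/13, -19/13), (-3, -59/13, -74/13)

T1 translate by (-6, -6, 5): (-1, 4, -4) → (-7, -2, 1); (3, -1, -3) → (-3, -7, 2)
T2 rotate right-handed about the x-axis with cos θ = 5/13, sin θ = 12/13: (-7, -2, 1) → (-7, -22/13, -19/13); (-3, -7, 2) → (-3, -59/13, -74/13)
T3 reflect across y = 0: (-7, -22/13, -19/13) → (-7, 22/13, -19/13); (-3, -59/13, -74/13) → (-3, 59/13, -74/13)
T4 reflect across y = 0: (-7, 22/13, -19/13) → (-7, -22/13, -19/13); (-3, 59/13, -74/13) → (-3, -59/13, -74/13)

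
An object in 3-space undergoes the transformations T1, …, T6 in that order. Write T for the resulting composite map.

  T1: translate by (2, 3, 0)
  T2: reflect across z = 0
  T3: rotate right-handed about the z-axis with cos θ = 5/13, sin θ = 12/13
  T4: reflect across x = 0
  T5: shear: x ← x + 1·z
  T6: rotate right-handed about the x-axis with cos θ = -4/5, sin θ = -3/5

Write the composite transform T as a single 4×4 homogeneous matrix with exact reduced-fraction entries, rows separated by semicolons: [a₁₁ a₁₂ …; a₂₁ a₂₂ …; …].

T1 = [1 0 0 2; 0 1 0 3; 0 0 1 0; 0 0 0 1]
T2·T1 = [1 0 0 2; 0 1 0 3; 0 0 -1 0; 0 0 0 1]
T3·…·T1 = [5/13 -12/13 0 -2; 12/13 5/13 0 3; 0 0 -1 0; 0 0 0 1]
T4·…·T1 = [-5/13 12/13 0 2; 12/13 5/13 0 3; 0 0 -1 0; 0 0 0 1]
T5·…·T1 = [-5/13 12/13 -1 2; 12/13 5/13 0 3; 0 0 -1 0; 0 0 0 1]
T6·…·T1 = [-5/13 12/13 -1 2; -48/65 -4/13 -3/5 -12/5; -36/65 -3/13 4/5 -9/5; 0 0 0 1]

T = [-5/13 12/13 -1 2; -48/65 -4/13 -3/5 -12/5; -36/65 -3/13 4/5 -9/5; 0 0 0 1]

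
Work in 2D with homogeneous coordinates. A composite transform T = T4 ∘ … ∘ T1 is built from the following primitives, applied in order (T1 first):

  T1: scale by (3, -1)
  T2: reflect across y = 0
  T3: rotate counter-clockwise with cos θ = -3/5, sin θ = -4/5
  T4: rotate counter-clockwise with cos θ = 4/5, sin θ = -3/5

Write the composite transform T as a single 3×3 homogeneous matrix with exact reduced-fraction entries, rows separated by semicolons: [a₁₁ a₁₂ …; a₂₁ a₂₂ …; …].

T1 = [3 0 0; 0 -1 0; 0 0 1]
T2·T1 = [3 0 0; 0 1 0; 0 0 1]
T3·…·T1 = [-9/5 4/5 0; -12/5 -3/5 0; 0 0 1]
T4·…·T1 = [-72/25 7/25 0; -21/25 -24/25 0; 0 0 1]

T = [-72/25 7/25 0; -21/25 -24/25 0; 0 0 1]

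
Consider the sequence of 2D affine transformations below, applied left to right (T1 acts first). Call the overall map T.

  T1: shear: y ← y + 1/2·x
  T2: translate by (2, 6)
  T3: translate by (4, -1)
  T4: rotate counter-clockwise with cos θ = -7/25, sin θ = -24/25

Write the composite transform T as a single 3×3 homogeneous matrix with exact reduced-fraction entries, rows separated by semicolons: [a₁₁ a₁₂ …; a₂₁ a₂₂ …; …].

T1 = [1 0 0; 1/2 1 0; 0 0 1]
T2·T1 = [1 0 2; 1/2 1 6; 0 0 1]
T3·…·T1 = [1 0 6; 1/2 1 5; 0 0 1]
T4·…·T1 = [1/5 24/25 78/25; -11/10 -7/25 -179/25; 0 0 1]

T = [1/5 24/25 78/25; -11/10 -7/25 -179/25; 0 0 1]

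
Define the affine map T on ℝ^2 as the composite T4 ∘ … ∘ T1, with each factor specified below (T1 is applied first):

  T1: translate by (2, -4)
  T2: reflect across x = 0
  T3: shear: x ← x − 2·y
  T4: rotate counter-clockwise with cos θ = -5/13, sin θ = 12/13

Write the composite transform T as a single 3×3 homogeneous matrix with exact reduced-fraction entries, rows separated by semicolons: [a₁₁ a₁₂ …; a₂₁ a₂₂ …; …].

T = [5/13 -2/13 18/13; -12/13 -29/13 92/13; 0 0 1]

T1 = [1 0 2; 0 1 -4; 0 0 1]
T2·T1 = [-1 0 -2; 0 1 -4; 0 0 1]
T3·…·T1 = [-1 -2 6; 0 1 -4; 0 0 1]
T4·…·T1 = [5/13 -2/13 18/13; -12/13 -29/13 92/13; 0 0 1]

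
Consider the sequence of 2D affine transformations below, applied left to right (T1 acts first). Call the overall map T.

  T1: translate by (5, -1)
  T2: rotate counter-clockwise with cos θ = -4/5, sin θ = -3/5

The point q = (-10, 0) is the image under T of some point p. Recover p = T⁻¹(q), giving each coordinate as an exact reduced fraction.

T1 = [1 0 5; 0 1 -1; 0 0 1]
T2·T1 = [-4/5 3/5 -23/5; -3/5 -4/5 -11/5; 0 0 1]
det M = 1; M⁻¹ = [-4/5 -3/5 -5; 3/5 -4/5 1; 0 0 1]
M⁻¹ · (-10, 0)ᵀ = (3, -5)ᵀ

p = (3, -5)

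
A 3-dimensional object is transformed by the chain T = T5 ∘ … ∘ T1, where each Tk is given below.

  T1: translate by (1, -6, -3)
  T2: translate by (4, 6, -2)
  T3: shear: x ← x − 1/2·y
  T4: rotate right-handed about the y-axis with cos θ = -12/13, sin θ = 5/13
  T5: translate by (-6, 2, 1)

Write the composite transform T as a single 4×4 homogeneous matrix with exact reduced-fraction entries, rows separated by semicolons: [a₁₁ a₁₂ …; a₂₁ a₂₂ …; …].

T1 = [1 0 0 1; 0 1 0 -6; 0 0 1 -3; 0 0 0 1]
T2·T1 = [1 0 0 5; 0 1 0 0; 0 0 1 -5; 0 0 0 1]
T3·…·T1 = [1 -1/2 0 5; 0 1 0 0; 0 0 1 -5; 0 0 0 1]
T4·…·T1 = [-12/13 6/13 5/13 -85/13; 0 1 0 0; -5/13 5/26 -12/13 35/13; 0 0 0 1]
T5·…·T1 = [-12/13 6/13 5/13 -163/13; 0 1 0 2; -5/13 5/26 -12/13 48/13; 0 0 0 1]

T = [-12/13 6/13 5/13 -163/13; 0 1 0 2; -5/13 5/26 -12/13 48/13; 0 0 0 1]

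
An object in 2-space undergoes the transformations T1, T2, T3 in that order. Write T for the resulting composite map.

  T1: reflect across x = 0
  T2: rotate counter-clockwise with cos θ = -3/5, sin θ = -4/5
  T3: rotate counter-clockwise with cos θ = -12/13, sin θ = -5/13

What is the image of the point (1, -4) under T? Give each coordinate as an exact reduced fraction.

T(p) = (236/65, -127/65)

T1 reflect across x = 0: (1, -4) → (-1, -4)
T2 rotate counter-clockwise with cos θ = -3/5, sin θ = -4/5: (-1, -4) → (-13/5, 16/5)
T3 rotate counter-clockwise with cos θ = -12/13, sin θ = -5/13: (-13/5, 16/5) → (236/65, -127/65)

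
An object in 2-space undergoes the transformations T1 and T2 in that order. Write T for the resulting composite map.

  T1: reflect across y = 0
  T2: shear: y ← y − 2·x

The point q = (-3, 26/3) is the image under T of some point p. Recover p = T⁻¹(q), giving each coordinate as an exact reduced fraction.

T1 = [1 0 0; 0 -1 0; 0 0 1]
T2·T1 = [1 0 0; -2 -1 0; 0 0 1]
det M = -1; M⁻¹ = [1 0 0; -2 -1 0; 0 0 1]
M⁻¹ · (-3, 26/3)ᵀ = (-3, -8/3)ᵀ

p = (-3, -8/3)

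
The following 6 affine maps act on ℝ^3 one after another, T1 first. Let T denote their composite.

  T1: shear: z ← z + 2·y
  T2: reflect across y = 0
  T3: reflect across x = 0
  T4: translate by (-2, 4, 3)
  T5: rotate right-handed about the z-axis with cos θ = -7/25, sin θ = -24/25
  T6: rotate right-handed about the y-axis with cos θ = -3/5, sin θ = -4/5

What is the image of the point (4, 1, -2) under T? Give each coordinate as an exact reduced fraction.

T1 shear: z ← z + 2·y: (4, 1, -2) → (4, 1, 0)
T2 reflect across y = 0: (4, 1, 0) → (4, -1, 0)
T3 reflect across x = 0: (4, -1, 0) → (-4, -1, 0)
T4 translate by (-2, 4, 3): (-4, -1, 0) → (-6, 3, 3)
T5 rotate right-handed about the z-axis with cos θ = -7/25, sin θ = -24/25: (-6, 3, 3) → (114/25, 123/25, 3)
T6 rotate right-handed about the y-axis with cos θ = -3/5, sin θ = -4/5: (114/25, 123/25, 3) → (-642/125, 123/25, 231/125)

T(p) = (-642/125, 123/25, 231/125)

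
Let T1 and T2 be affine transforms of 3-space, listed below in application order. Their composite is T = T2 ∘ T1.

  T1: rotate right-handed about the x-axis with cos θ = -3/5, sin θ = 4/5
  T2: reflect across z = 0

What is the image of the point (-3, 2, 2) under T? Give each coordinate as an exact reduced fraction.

T1 rotate right-handed about the x-axis with cos θ = -3/5, sin θ = 4/5: (-3, 2, 2) → (-3, -14/5, 2/5)
T2 reflect across z = 0: (-3, -14/5, 2/5) → (-3, -14/5, -2/5)

T(p) = (-3, -14/5, -2/5)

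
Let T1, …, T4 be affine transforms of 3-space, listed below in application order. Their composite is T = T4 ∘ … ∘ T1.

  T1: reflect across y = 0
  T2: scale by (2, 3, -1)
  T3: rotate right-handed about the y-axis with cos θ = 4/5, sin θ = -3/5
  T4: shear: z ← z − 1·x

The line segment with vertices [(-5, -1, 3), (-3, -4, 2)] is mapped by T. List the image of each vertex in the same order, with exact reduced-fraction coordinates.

image vertices: (-31/5, 3, -11/5), (-18/5, 12, -8/5)

T1 reflect across y = 0: (-5, -1, 3) → (-5, 1, 3); (-3, -4, 2) → (-3, 4, 2)
T2 scale by (2, 3, -1): (-5, 1, 3) → (-10, 3, -3); (-3, 4, 2) → (-6, 12, -2)
T3 rotate right-handed about the y-axis with cos θ = 4/5, sin θ = -3/5: (-10, 3, -3) → (-31/5, 3, -42/5); (-6, 12, -2) → (-18/5, 12, -26/5)
T4 shear: z ← z − 1·x: (-31/5, 3, -42/5) → (-31/5, 3, -11/5); (-18/5, 12, -26/5) → (-18/5, 12, -8/5)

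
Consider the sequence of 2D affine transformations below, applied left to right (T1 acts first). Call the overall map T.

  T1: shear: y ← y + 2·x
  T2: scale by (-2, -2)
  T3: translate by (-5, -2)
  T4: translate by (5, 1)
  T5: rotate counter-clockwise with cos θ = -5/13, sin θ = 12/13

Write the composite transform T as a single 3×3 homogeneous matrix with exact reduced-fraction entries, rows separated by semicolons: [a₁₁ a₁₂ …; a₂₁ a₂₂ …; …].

T1 = [1 0 0; 2 1 0; 0 0 1]
T2·T1 = [-2 0 0; -4 -2 0; 0 0 1]
T3·…·T1 = [-2 0 -5; -4 -2 -2; 0 0 1]
T4·…·T1 = [-2 0 0; -4 -2 -1; 0 0 1]
T5·…·T1 = [58/13 24/13 12/13; -4/13 10/13 5/13; 0 0 1]

T = [58/13 24/13 12/13; -4/13 10/13 5/13; 0 0 1]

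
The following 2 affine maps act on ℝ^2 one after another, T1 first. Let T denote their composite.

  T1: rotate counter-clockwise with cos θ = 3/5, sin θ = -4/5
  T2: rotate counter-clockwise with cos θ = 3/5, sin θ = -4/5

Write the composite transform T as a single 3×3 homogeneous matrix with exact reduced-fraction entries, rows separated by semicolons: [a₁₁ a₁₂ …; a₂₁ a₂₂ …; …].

T = [-7/25 24/25 0; -24/25 -7/25 0; 0 0 1]

T1 = [3/5 4/5 0; -4/5 3/5 0; 0 0 1]
T2·T1 = [-7/25 24/25 0; -24/25 -7/25 0; 0 0 1]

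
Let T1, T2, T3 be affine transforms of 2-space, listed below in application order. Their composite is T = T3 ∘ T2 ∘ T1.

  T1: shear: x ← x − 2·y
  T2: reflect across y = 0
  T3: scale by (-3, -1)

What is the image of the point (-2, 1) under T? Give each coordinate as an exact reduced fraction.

T1 shear: x ← x − 2·y: (-2, 1) → (-4, 1)
T2 reflect across y = 0: (-4, 1) → (-4, -1)
T3 scale by (-3, -1): (-4, -1) → (12, 1)

T(p) = (12, 1)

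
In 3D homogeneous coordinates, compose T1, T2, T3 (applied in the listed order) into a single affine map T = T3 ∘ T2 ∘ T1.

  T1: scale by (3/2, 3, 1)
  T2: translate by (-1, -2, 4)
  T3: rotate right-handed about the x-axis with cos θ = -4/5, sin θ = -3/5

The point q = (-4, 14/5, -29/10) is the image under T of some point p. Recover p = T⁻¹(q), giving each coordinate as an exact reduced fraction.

p = (-2, 1/2, 0)

T1 = [3/2 0 0 0; 0 3 0 0; 0 0 1 0; 0 0 0 1]
T2·T1 = [3/2 0 0 -1; 0 3 0 -2; 0 0 1 4; 0 0 0 1]
T3·…·T1 = [3/2 0 0 -1; 0 -12/5 3/5 4; 0 -9/5 -4/5 -2; 0 0 0 1]
det M = 9/2; M⁻¹ = [2/3 0 0 2/3; 0 -4/15 -1/5 2/3; 0 3/5 -4/5 -4; 0 0 0 1]
M⁻¹ · (-4, 14/5, -29/10)ᵀ = (-2, 1/2, 0)ᵀ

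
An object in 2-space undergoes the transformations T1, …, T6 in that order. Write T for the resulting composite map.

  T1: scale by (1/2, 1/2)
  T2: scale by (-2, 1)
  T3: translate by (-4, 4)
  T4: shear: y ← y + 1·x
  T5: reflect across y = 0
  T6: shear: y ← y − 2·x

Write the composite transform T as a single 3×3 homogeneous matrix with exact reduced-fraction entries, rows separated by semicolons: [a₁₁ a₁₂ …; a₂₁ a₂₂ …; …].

T1 = [1/2 0 0; 0 1/2 0; 0 0 1]
T2·T1 = [-1 0 0; 0 1/2 0; 0 0 1]
T3·…·T1 = [-1 0 -4; 0 1/2 4; 0 0 1]
T4·…·T1 = [-1 0 -4; -1 1/2 0; 0 0 1]
T5·…·T1 = [-1 0 -4; 1 -1/2 0; 0 0 1]
T6·…·T1 = [-1 0 -4; 3 -1/2 8; 0 0 1]

T = [-1 0 -4; 3 -1/2 8; 0 0 1]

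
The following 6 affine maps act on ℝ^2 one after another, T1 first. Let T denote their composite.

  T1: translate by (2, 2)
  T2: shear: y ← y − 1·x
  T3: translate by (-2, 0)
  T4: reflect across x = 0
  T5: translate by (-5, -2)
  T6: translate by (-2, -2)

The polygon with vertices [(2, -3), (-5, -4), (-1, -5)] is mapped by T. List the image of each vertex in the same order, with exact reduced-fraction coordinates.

T1 translate by (2, 2): (2, -3) → (4, -1); (-5, -4) → (-3, -2); (-1, -5) → (1, -3)
T2 shear: y ← y − 1·x: (4, -1) → (4, -5); (-3, -2) → (-3, 1); (1, -3) → (1, -4)
T3 translate by (-2, 0): (4, -5) → (2, -5); (-3, 1) → (-5, 1); (1, -4) → (-1, -4)
T4 reflect across x = 0: (2, -5) → (-2, -5); (-5, 1) → (5, 1); (-1, -4) → (1, -4)
T5 translate by (-5, -2): (-2, -5) → (-7, -7); (5, 1) → (0, -1); (1, -4) → (-4, -6)
T6 translate by (-2, -2): (-7, -7) → (-9, -9); (0, -1) → (-2, -3); (-4, -6) → (-6, -8)

image vertices: (-9, -9), (-2, -3), (-6, -8)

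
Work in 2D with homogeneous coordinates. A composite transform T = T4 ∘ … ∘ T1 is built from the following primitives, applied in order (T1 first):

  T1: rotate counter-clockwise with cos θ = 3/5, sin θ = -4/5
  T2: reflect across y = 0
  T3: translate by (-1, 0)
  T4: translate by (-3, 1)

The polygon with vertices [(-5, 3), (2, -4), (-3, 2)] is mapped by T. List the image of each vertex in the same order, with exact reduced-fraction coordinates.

image vertices: (-23/5, -24/5), (-6, 5), (-21/5, -13/5)

T1 rotate counter-clockwise with cos θ = 3/5, sin θ = -4/5: (-5, 3) → (-3/5, 29/5); (2, -4) → (-2, -4); (-3, 2) → (-1/5, 18/5)
T2 reflect across y = 0: (-3/5, 29/5) → (-3/5, -29/5); (-2, -4) → (-2, 4); (-1/5, 18/5) → (-1/5, -18/5)
T3 translate by (-1, 0): (-3/5, -29/5) → (-8/5, -29/5); (-2, 4) → (-3, 4); (-1/5, -18/5) → (-6/5, -18/5)
T4 translate by (-3, 1): (-8/5, -29/5) → (-23/5, -24/5); (-3, 4) → (-6, 5); (-6/5, -18/5) → (-21/5, -13/5)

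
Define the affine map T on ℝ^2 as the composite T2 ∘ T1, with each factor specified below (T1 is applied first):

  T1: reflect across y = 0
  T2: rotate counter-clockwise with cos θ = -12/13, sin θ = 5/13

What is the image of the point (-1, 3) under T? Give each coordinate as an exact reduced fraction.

T1 reflect across y = 0: (-1, 3) → (-1, -3)
T2 rotate counter-clockwise with cos θ = -12/13, sin θ = 5/13: (-1, -3) → (27/13, 31/13)

T(p) = (27/13, 31/13)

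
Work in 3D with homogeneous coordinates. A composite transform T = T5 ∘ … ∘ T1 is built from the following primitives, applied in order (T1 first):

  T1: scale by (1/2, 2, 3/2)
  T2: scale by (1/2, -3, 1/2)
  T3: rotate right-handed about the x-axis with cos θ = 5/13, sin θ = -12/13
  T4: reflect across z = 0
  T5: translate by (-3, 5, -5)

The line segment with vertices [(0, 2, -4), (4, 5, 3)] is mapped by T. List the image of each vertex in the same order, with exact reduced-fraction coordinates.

T1 scale by (1/2, 2, 3/2): (0, 2, -4) → (0, 4, -6); (4, 5, 3) → (2, 10, 9/2)
T2 scale by (1/2, -3, 1/2): (0, 4, -6) → (0, -12, -3); (2, 10, 9/2) → (1, -30, 9/4)
T3 rotate right-handed about the x-axis with cos θ = 5/13, sin θ = -12/13: (0, -12, -3) → (0, -96/13, 129/13); (1, -30, 9/4) → (1, -123/13, 1485/52)
T4 reflect across z = 0: (0, -96/13, 129/13) → (0, -96/13, -129/13); (1, -123/13, 1485/52) → (1, -123/13, -1485/52)
T5 translate by (-3, 5, -5): (0, -96/13, -129/13) → (-3, -31/13, -194/13); (1, -123/13, -1485/52) → (-2, -58/13, -1745/52)

image vertices: (-3, -31/13, -194/13), (-2, -58/13, -1745/52)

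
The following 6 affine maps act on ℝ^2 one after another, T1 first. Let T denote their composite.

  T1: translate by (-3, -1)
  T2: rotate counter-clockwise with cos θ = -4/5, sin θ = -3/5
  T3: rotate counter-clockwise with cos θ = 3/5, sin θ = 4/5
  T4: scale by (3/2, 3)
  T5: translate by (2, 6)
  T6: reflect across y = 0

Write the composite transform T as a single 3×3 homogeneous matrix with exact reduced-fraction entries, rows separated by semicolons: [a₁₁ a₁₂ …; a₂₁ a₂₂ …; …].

T = [0 3/2 1/2; 3 0 -15; 0 0 1]

T1 = [1 0 -3; 0 1 -1; 0 0 1]
T2·T1 = [-4/5 3/5 9/5; -3/5 -4/5 13/5; 0 0 1]
T3·…·T1 = [0 1 -1; -1 0 3; 0 0 1]
T4·…·T1 = [0 3/2 -3/2; -3 0 9; 0 0 1]
T5·…·T1 = [0 3/2 1/2; -3 0 15; 0 0 1]
T6·…·T1 = [0 3/2 1/2; 3 0 -15; 0 0 1]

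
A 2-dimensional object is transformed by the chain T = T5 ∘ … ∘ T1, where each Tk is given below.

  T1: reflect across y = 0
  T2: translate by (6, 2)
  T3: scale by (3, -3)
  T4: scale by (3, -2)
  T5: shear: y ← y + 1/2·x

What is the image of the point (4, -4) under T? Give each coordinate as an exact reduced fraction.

T1 reflect across y = 0: (4, -4) → (4, 4)
T2 translate by (6, 2): (4, 4) → (10, 6)
T3 scale by (3, -3): (10, 6) → (30, -18)
T4 scale by (3, -2): (30, -18) → (90, 36)
T5 shear: y ← y + 1/2·x: (90, 36) → (90, 81)

T(p) = (90, 81)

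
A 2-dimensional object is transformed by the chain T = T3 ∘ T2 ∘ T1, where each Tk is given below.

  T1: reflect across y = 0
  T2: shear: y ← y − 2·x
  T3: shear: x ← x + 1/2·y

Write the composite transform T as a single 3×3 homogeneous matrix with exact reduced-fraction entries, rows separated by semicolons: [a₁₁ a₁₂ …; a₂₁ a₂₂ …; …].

T = [0 -1/2 0; -2 -1 0; 0 0 1]

T1 = [1 0 0; 0 -1 0; 0 0 1]
T2·T1 = [1 0 0; -2 -1 0; 0 0 1]
T3·…·T1 = [0 -1/2 0; -2 -1 0; 0 0 1]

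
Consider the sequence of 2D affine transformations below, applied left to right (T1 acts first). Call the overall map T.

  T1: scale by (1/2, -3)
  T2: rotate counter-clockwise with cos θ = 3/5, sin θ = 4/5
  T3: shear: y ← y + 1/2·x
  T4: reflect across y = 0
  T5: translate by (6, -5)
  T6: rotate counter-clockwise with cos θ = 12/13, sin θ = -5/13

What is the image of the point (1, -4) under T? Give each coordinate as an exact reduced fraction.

T(p) = (-1587/260, -789/130)

T1 scale by (1/2, -3): (1, -4) → (1/2, 12)
T2 rotate counter-clockwise with cos θ = 3/5, sin θ = 4/5: (1/2, 12) → (-93/10, 38/5)
T3 shear: y ← y + 1/2·x: (-93/10, 38/5) → (-93/10, 59/20)
T4 reflect across y = 0: (-93/10, 59/20) → (-93/10, -59/20)
T5 translate by (6, -5): (-93/10, -59/20) → (-33/10, -159/20)
T6 rotate counter-clockwise with cos θ = 12/13, sin θ = -5/13: (-33/10, -159/20) → (-1587/260, -789/130)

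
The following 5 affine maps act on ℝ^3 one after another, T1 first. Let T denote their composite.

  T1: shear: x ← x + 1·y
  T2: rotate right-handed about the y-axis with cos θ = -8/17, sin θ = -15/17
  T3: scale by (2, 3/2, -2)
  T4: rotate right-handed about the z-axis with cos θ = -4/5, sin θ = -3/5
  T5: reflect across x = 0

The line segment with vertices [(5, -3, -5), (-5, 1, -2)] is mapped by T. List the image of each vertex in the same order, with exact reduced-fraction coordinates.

image vertices: (1403/170, -48/85, -140/17), (839/170, -474/85, 88/17)

T1 shear: x ← x + 1·y: (5, -3, -5) → (2, -3, -5); (-5, 1, -2) → (-4, 1, -2)
T2 rotate right-handed about the y-axis with cos θ = -8/17, sin θ = -15/17: (2, -3, -5) → (59/17, -3, 70/17); (-4, 1, -2) → (62/17, 1, -44/17)
T3 scale by (2, 3/2, -2): (59/17, -3, 70/17) → (118/17, -9/2, -140/17); (62/17, 1, -44/17) → (124/17, 3/2, 88/17)
T4 rotate right-handed about the z-axis with cos θ = -4/5, sin θ = -3/5: (118/17, -9/2, -140/17) → (-1403/170, -48/85, -140/17); (124/17, 3/2, 88/17) → (-839/170, -474/85, 88/17)
T5 reflect across x = 0: (-1403/170, -48/85, -140/17) → (1403/170, -48/85, -140/17); (-839/170, -474/85, 88/17) → (839/170, -474/85, 88/17)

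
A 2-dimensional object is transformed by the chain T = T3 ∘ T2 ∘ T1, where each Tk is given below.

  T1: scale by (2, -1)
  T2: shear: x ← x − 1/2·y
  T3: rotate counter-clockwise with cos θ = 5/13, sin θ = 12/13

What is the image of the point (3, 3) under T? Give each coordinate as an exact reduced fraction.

T1 scale by (2, -1): (3, 3) → (6, -3)
T2 shear: x ← x − 1/2·y: (6, -3) → (15/2, -3)
T3 rotate counter-clockwise with cos θ = 5/13, sin θ = 12/13: (15/2, -3) → (147/26, 75/13)

T(p) = (147/26, 75/13)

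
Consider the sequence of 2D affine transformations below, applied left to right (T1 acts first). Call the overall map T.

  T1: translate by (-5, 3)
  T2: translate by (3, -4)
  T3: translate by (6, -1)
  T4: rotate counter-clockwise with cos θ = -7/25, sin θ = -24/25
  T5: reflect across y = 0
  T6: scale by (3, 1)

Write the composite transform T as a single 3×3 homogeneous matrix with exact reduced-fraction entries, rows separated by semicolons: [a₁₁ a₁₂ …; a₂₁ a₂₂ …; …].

T = [-21/25 72/25 -228/25; 24/25 7/25 82/25; 0 0 1]

T1 = [1 0 -5; 0 1 3; 0 0 1]
T2·T1 = [1 0 -2; 0 1 -1; 0 0 1]
T3·…·T1 = [1 0 4; 0 1 -2; 0 0 1]
T4·…·T1 = [-7/25 24/25 -76/25; -24/25 -7/25 -82/25; 0 0 1]
T5·…·T1 = [-7/25 24/25 -76/25; 24/25 7/25 82/25; 0 0 1]
T6·…·T1 = [-21/25 72/25 -228/25; 24/25 7/25 82/25; 0 0 1]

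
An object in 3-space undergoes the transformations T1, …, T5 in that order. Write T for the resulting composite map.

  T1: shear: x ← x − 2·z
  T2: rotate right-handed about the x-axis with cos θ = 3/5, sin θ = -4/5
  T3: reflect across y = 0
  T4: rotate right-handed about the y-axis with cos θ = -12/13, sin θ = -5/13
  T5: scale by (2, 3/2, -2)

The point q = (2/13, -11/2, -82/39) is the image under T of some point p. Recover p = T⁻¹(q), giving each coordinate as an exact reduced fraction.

p = (5, 3, 7/3)

T1 = [1 0 -2 0; 0 1 0 0; 0 0 1 0; 0 0 0 1]
T2·T1 = [1 0 -2 0; 0 3/5 4/5 0; 0 -4/5 3/5 0; 0 0 0 1]
T3·…·T1 = [1 0 -2 0; 0 -3/5 -4/5 0; 0 -4/5 3/5 0; 0 0 0 1]
T4·…·T1 = [-12/13 4/13 21/13 0; 0 -3/5 -4/5 0; 5/13 48/65 -86/65 0; 0 0 0 1]
T5·…·T1 = [-24/13 8/13 42/13 0; 0 -9/10 -6/5 0; -10/13 -96/65 172/65 0; 0 0 0 1]
det M = 6; M⁻¹ = [-9/13 -16/15 47/130 0; 2/13 -2/5 -24/65 0; -3/26 -8/15 18/65 0; 0 0 0 1]
M⁻¹ · (2/13, -11/2, -82/39)ᵀ = (5, 3, 7/3)ᵀ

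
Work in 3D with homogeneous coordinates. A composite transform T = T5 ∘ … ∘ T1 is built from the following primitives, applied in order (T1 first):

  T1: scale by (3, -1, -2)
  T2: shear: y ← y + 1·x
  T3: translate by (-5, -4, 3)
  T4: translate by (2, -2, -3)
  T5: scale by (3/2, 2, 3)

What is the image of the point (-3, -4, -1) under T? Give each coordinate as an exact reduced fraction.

T1 scale by (3, -1, -2): (-3, -4, -1) → (-9, 4, 2)
T2 shear: y ← y + 1·x: (-9, 4, 2) → (-9, -5, 2)
T3 translate by (-5, -4, 3): (-9, -5, 2) → (-14, -9, 5)
T4 translate by (2, -2, -3): (-14, -9, 5) → (-12, -11, 2)
T5 scale by (3/2, 2, 3): (-12, -11, 2) → (-18, -22, 6)

T(p) = (-18, -22, 6)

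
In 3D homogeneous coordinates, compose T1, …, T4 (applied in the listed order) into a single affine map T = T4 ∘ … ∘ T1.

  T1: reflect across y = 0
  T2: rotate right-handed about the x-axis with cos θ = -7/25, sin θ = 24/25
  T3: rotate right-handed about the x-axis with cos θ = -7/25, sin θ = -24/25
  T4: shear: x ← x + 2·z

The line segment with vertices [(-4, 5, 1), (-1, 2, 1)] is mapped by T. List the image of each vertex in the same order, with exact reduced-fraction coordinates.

image vertices: (-2, -5, 1), (1, -2, 1)

T1 reflect across y = 0: (-4, 5, 1) → (-4, -5, 1); (-1, 2, 1) → (-1, -2, 1)
T2 rotate right-handed about the x-axis with cos θ = -7/25, sin θ = 24/25: (-4, -5, 1) → (-4, 11/25, -127/25); (-1, -2, 1) → (-1, -2/5, -11/5)
T3 rotate right-handed about the x-axis with cos θ = -7/25, sin θ = -24/25: (-4, 11/25, -127/25) → (-4, -5, 1); (-1, -2/5, -11/5) → (-1, -2, 1)
T4 shear: x ← x + 2·z: (-4, -5, 1) → (-2, -5, 1); (-1, -2, 1) → (1, -2, 1)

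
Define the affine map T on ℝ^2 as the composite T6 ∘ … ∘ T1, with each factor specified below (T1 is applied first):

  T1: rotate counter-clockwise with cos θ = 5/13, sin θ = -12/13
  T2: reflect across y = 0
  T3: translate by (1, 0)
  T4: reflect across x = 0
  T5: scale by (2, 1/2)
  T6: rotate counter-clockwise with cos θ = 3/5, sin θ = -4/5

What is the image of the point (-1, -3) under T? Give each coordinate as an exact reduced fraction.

T(p) = (174/65, -439/130)

T1 rotate counter-clockwise with cos θ = 5/13, sin θ = -12/13: (-1, -3) → (-41/13, -3/13)
T2 reflect across y = 0: (-41/13, -3/13) → (-41/13, 3/13)
T3 translate by (1, 0): (-41/13, 3/13) → (-28/13, 3/13)
T4 reflect across x = 0: (-28/13, 3/13) → (28/13, 3/13)
T5 scale by (2, 1/2): (28/13, 3/13) → (56/13, 3/26)
T6 rotate counter-clockwise with cos θ = 3/5, sin θ = -4/5: (56/13, 3/26) → (174/65, -439/130)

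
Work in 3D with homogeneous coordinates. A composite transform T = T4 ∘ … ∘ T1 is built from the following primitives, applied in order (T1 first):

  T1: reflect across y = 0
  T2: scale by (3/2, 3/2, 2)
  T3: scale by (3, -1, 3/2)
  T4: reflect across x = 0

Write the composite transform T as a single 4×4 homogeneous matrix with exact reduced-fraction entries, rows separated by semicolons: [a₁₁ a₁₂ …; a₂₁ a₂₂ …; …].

T1 = [1 0 0 0; 0 -1 0 0; 0 0 1 0; 0 0 0 1]
T2·T1 = [3/2 0 0 0; 0 -3/2 0 0; 0 0 2 0; 0 0 0 1]
T3·…·T1 = [9/2 0 0 0; 0 3/2 0 0; 0 0 3 0; 0 0 0 1]
T4·…·T1 = [-9/2 0 0 0; 0 3/2 0 0; 0 0 3 0; 0 0 0 1]

T = [-9/2 0 0 0; 0 3/2 0 0; 0 0 3 0; 0 0 0 1]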